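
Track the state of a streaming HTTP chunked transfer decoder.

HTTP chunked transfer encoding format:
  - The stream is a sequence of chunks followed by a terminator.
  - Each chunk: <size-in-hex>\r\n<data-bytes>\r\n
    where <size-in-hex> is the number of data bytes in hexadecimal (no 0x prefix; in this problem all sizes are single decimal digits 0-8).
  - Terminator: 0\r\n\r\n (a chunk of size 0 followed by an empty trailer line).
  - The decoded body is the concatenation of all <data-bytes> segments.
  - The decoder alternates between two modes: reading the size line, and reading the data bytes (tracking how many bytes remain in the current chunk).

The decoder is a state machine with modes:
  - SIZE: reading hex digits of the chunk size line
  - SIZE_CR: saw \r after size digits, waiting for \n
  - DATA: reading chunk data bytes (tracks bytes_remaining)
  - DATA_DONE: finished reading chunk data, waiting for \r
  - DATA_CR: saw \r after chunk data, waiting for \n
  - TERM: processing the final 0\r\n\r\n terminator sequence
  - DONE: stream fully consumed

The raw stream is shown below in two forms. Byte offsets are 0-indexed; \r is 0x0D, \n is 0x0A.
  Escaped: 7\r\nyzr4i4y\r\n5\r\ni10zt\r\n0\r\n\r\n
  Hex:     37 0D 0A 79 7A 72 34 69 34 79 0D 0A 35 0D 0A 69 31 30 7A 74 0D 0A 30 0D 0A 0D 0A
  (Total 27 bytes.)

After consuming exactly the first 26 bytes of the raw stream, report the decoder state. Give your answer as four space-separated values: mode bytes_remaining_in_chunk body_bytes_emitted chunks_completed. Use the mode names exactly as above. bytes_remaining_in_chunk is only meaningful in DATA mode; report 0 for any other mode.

Byte 0 = '7': mode=SIZE remaining=0 emitted=0 chunks_done=0
Byte 1 = 0x0D: mode=SIZE_CR remaining=0 emitted=0 chunks_done=0
Byte 2 = 0x0A: mode=DATA remaining=7 emitted=0 chunks_done=0
Byte 3 = 'y': mode=DATA remaining=6 emitted=1 chunks_done=0
Byte 4 = 'z': mode=DATA remaining=5 emitted=2 chunks_done=0
Byte 5 = 'r': mode=DATA remaining=4 emitted=3 chunks_done=0
Byte 6 = '4': mode=DATA remaining=3 emitted=4 chunks_done=0
Byte 7 = 'i': mode=DATA remaining=2 emitted=5 chunks_done=0
Byte 8 = '4': mode=DATA remaining=1 emitted=6 chunks_done=0
Byte 9 = 'y': mode=DATA_DONE remaining=0 emitted=7 chunks_done=0
Byte 10 = 0x0D: mode=DATA_CR remaining=0 emitted=7 chunks_done=0
Byte 11 = 0x0A: mode=SIZE remaining=0 emitted=7 chunks_done=1
Byte 12 = '5': mode=SIZE remaining=0 emitted=7 chunks_done=1
Byte 13 = 0x0D: mode=SIZE_CR remaining=0 emitted=7 chunks_done=1
Byte 14 = 0x0A: mode=DATA remaining=5 emitted=7 chunks_done=1
Byte 15 = 'i': mode=DATA remaining=4 emitted=8 chunks_done=1
Byte 16 = '1': mode=DATA remaining=3 emitted=9 chunks_done=1
Byte 17 = '0': mode=DATA remaining=2 emitted=10 chunks_done=1
Byte 18 = 'z': mode=DATA remaining=1 emitted=11 chunks_done=1
Byte 19 = 't': mode=DATA_DONE remaining=0 emitted=12 chunks_done=1
Byte 20 = 0x0D: mode=DATA_CR remaining=0 emitted=12 chunks_done=1
Byte 21 = 0x0A: mode=SIZE remaining=0 emitted=12 chunks_done=2
Byte 22 = '0': mode=SIZE remaining=0 emitted=12 chunks_done=2
Byte 23 = 0x0D: mode=SIZE_CR remaining=0 emitted=12 chunks_done=2
Byte 24 = 0x0A: mode=TERM remaining=0 emitted=12 chunks_done=2
Byte 25 = 0x0D: mode=TERM remaining=0 emitted=12 chunks_done=2

Answer: TERM 0 12 2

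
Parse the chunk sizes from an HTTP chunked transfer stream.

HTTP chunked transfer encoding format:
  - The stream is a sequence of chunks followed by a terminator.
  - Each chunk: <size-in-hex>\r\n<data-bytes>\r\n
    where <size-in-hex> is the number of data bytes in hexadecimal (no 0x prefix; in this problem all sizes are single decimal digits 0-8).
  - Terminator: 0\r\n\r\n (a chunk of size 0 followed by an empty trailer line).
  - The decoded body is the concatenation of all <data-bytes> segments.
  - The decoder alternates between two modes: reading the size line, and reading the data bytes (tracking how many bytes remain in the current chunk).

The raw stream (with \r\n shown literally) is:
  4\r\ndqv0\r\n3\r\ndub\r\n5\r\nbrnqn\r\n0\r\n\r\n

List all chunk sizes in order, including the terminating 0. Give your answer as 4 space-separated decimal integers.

Chunk 1: stream[0..1]='4' size=0x4=4, data at stream[3..7]='dqv0' -> body[0..4], body so far='dqv0'
Chunk 2: stream[9..10]='3' size=0x3=3, data at stream[12..15]='dub' -> body[4..7], body so far='dqv0dub'
Chunk 3: stream[17..18]='5' size=0x5=5, data at stream[20..25]='brnqn' -> body[7..12], body so far='dqv0dubbrnqn'
Chunk 4: stream[27..28]='0' size=0 (terminator). Final body='dqv0dubbrnqn' (12 bytes)

Answer: 4 3 5 0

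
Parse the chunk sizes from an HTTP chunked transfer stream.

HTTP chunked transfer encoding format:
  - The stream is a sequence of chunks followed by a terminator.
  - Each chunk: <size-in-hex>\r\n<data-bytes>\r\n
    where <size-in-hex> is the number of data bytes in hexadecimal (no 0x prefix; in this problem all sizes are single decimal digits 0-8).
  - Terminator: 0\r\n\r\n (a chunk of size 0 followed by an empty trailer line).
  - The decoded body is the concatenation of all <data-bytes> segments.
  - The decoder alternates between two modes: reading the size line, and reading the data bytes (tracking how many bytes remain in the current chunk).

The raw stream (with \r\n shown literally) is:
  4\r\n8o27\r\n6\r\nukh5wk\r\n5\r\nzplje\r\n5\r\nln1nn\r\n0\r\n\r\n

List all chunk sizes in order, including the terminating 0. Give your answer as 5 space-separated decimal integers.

Answer: 4 6 5 5 0

Derivation:
Chunk 1: stream[0..1]='4' size=0x4=4, data at stream[3..7]='8o27' -> body[0..4], body so far='8o27'
Chunk 2: stream[9..10]='6' size=0x6=6, data at stream[12..18]='ukh5wk' -> body[4..10], body so far='8o27ukh5wk'
Chunk 3: stream[20..21]='5' size=0x5=5, data at stream[23..28]='zplje' -> body[10..15], body so far='8o27ukh5wkzplje'
Chunk 4: stream[30..31]='5' size=0x5=5, data at stream[33..38]='ln1nn' -> body[15..20], body so far='8o27ukh5wkzpljeln1nn'
Chunk 5: stream[40..41]='0' size=0 (terminator). Final body='8o27ukh5wkzpljeln1nn' (20 bytes)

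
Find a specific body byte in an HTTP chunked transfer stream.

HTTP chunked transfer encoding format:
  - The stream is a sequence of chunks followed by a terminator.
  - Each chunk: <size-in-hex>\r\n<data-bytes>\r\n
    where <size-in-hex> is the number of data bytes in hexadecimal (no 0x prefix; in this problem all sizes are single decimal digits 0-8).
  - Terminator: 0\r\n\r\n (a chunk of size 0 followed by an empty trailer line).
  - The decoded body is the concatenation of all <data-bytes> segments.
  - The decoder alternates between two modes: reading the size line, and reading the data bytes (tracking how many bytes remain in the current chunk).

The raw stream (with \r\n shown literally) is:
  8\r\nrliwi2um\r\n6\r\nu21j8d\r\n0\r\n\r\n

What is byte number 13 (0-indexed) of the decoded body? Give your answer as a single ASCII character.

Chunk 1: stream[0..1]='8' size=0x8=8, data at stream[3..11]='rliwi2um' -> body[0..8], body so far='rliwi2um'
Chunk 2: stream[13..14]='6' size=0x6=6, data at stream[16..22]='u21j8d' -> body[8..14], body so far='rliwi2umu21j8d'
Chunk 3: stream[24..25]='0' size=0 (terminator). Final body='rliwi2umu21j8d' (14 bytes)
Body byte 13 = 'd'

Answer: d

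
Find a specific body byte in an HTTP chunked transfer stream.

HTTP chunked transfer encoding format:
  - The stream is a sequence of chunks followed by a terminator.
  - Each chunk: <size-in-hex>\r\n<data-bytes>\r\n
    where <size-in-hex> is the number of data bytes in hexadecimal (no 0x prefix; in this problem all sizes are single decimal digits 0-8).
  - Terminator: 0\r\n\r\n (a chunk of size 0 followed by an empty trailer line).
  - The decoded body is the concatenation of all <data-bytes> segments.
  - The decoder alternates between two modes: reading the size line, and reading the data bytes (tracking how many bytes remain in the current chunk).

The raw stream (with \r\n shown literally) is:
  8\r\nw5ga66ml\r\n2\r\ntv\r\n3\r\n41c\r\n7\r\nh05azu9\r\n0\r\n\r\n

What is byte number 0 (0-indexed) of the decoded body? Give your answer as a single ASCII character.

Chunk 1: stream[0..1]='8' size=0x8=8, data at stream[3..11]='w5ga66ml' -> body[0..8], body so far='w5ga66ml'
Chunk 2: stream[13..14]='2' size=0x2=2, data at stream[16..18]='tv' -> body[8..10], body so far='w5ga66mltv'
Chunk 3: stream[20..21]='3' size=0x3=3, data at stream[23..26]='41c' -> body[10..13], body so far='w5ga66mltv41c'
Chunk 4: stream[28..29]='7' size=0x7=7, data at stream[31..38]='h05azu9' -> body[13..20], body so far='w5ga66mltv41ch05azu9'
Chunk 5: stream[40..41]='0' size=0 (terminator). Final body='w5ga66mltv41ch05azu9' (20 bytes)
Body byte 0 = 'w'

Answer: w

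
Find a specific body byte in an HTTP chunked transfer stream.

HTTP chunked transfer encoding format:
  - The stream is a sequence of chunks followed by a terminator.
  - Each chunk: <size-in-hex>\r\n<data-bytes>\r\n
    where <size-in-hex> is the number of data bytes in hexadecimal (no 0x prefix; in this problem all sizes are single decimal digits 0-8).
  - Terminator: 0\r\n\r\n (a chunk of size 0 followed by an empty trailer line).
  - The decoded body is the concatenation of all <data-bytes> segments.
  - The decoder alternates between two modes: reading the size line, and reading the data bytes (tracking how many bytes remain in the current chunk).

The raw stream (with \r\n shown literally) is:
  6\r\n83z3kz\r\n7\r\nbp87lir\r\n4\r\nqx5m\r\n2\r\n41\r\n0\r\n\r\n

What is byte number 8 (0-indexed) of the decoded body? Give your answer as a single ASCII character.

Chunk 1: stream[0..1]='6' size=0x6=6, data at stream[3..9]='83z3kz' -> body[0..6], body so far='83z3kz'
Chunk 2: stream[11..12]='7' size=0x7=7, data at stream[14..21]='bp87lir' -> body[6..13], body so far='83z3kzbp87lir'
Chunk 3: stream[23..24]='4' size=0x4=4, data at stream[26..30]='qx5m' -> body[13..17], body so far='83z3kzbp87lirqx5m'
Chunk 4: stream[32..33]='2' size=0x2=2, data at stream[35..37]='41' -> body[17..19], body so far='83z3kzbp87lirqx5m41'
Chunk 5: stream[39..40]='0' size=0 (terminator). Final body='83z3kzbp87lirqx5m41' (19 bytes)
Body byte 8 = '8'

Answer: 8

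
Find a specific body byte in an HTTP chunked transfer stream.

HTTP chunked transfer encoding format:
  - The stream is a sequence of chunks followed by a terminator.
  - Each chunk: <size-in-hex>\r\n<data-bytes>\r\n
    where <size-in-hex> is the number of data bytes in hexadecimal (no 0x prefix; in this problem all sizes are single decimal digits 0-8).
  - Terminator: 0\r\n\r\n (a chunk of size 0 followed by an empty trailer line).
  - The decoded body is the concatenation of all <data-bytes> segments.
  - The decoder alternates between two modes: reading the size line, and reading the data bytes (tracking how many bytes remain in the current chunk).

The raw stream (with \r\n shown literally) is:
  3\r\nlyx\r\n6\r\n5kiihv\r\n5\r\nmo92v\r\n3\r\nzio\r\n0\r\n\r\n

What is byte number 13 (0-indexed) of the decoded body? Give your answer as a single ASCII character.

Answer: v

Derivation:
Chunk 1: stream[0..1]='3' size=0x3=3, data at stream[3..6]='lyx' -> body[0..3], body so far='lyx'
Chunk 2: stream[8..9]='6' size=0x6=6, data at stream[11..17]='5kiihv' -> body[3..9], body so far='lyx5kiihv'
Chunk 3: stream[19..20]='5' size=0x5=5, data at stream[22..27]='mo92v' -> body[9..14], body so far='lyx5kiihvmo92v'
Chunk 4: stream[29..30]='3' size=0x3=3, data at stream[32..35]='zio' -> body[14..17], body so far='lyx5kiihvmo92vzio'
Chunk 5: stream[37..38]='0' size=0 (terminator). Final body='lyx5kiihvmo92vzio' (17 bytes)
Body byte 13 = 'v'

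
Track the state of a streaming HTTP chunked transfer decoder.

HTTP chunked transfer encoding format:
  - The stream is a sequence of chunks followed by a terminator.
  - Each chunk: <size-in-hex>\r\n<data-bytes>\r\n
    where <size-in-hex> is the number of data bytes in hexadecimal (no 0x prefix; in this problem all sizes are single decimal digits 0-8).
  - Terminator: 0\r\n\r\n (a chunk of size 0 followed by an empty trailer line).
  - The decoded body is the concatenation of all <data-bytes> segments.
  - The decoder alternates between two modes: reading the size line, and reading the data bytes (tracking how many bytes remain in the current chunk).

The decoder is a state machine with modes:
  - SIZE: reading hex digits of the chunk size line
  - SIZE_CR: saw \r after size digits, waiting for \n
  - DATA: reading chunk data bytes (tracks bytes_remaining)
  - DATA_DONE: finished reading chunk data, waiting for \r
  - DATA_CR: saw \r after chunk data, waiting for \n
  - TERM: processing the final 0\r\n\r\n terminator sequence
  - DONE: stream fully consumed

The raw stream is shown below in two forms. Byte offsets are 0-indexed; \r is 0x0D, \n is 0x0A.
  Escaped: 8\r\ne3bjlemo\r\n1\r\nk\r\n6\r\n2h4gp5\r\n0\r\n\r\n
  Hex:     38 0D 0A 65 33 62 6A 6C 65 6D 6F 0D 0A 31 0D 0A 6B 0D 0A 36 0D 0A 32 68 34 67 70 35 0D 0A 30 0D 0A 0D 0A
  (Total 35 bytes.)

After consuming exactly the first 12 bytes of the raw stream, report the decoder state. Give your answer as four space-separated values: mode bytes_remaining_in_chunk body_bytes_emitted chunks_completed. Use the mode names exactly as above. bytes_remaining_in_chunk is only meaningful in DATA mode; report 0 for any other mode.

Answer: DATA_CR 0 8 0

Derivation:
Byte 0 = '8': mode=SIZE remaining=0 emitted=0 chunks_done=0
Byte 1 = 0x0D: mode=SIZE_CR remaining=0 emitted=0 chunks_done=0
Byte 2 = 0x0A: mode=DATA remaining=8 emitted=0 chunks_done=0
Byte 3 = 'e': mode=DATA remaining=7 emitted=1 chunks_done=0
Byte 4 = '3': mode=DATA remaining=6 emitted=2 chunks_done=0
Byte 5 = 'b': mode=DATA remaining=5 emitted=3 chunks_done=0
Byte 6 = 'j': mode=DATA remaining=4 emitted=4 chunks_done=0
Byte 7 = 'l': mode=DATA remaining=3 emitted=5 chunks_done=0
Byte 8 = 'e': mode=DATA remaining=2 emitted=6 chunks_done=0
Byte 9 = 'm': mode=DATA remaining=1 emitted=7 chunks_done=0
Byte 10 = 'o': mode=DATA_DONE remaining=0 emitted=8 chunks_done=0
Byte 11 = 0x0D: mode=DATA_CR remaining=0 emitted=8 chunks_done=0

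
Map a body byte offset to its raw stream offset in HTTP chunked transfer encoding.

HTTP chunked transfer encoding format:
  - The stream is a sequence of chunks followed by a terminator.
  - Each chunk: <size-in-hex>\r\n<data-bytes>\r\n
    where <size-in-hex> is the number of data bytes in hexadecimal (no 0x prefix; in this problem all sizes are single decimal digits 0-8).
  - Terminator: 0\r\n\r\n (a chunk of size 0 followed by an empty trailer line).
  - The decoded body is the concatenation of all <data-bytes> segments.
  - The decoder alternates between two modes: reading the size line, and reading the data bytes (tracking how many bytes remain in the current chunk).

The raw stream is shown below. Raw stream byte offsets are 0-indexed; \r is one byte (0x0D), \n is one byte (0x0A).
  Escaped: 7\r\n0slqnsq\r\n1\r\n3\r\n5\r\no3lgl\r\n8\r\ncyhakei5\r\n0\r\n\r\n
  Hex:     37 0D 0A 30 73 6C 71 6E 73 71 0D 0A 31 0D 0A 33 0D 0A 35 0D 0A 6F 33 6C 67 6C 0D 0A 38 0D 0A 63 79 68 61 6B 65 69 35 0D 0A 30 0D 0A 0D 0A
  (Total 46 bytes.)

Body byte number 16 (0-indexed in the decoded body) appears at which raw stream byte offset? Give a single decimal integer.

Answer: 34

Derivation:
Chunk 1: stream[0..1]='7' size=0x7=7, data at stream[3..10]='0slqnsq' -> body[0..7], body so far='0slqnsq'
Chunk 2: stream[12..13]='1' size=0x1=1, data at stream[15..16]='3' -> body[7..8], body so far='0slqnsq3'
Chunk 3: stream[18..19]='5' size=0x5=5, data at stream[21..26]='o3lgl' -> body[8..13], body so far='0slqnsq3o3lgl'
Chunk 4: stream[28..29]='8' size=0x8=8, data at stream[31..39]='cyhakei5' -> body[13..21], body so far='0slqnsq3o3lglcyhakei5'
Chunk 5: stream[41..42]='0' size=0 (terminator). Final body='0slqnsq3o3lglcyhakei5' (21 bytes)
Body byte 16 at stream offset 34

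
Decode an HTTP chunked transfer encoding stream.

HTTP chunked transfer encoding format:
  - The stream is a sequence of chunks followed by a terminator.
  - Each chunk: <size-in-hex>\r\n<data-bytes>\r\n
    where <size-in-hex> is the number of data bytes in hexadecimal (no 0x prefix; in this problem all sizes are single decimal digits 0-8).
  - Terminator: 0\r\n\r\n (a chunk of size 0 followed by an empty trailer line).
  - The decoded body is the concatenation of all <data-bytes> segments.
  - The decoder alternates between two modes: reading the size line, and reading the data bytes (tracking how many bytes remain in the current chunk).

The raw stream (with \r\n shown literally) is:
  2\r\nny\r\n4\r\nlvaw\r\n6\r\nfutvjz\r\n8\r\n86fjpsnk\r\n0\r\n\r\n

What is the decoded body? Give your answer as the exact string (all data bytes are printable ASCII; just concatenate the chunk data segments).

Answer: nylvawfutvjz86fjpsnk

Derivation:
Chunk 1: stream[0..1]='2' size=0x2=2, data at stream[3..5]='ny' -> body[0..2], body so far='ny'
Chunk 2: stream[7..8]='4' size=0x4=4, data at stream[10..14]='lvaw' -> body[2..6], body so far='nylvaw'
Chunk 3: stream[16..17]='6' size=0x6=6, data at stream[19..25]='futvjz' -> body[6..12], body so far='nylvawfutvjz'
Chunk 4: stream[27..28]='8' size=0x8=8, data at stream[30..38]='86fjpsnk' -> body[12..20], body so far='nylvawfutvjz86fjpsnk'
Chunk 5: stream[40..41]='0' size=0 (terminator). Final body='nylvawfutvjz86fjpsnk' (20 bytes)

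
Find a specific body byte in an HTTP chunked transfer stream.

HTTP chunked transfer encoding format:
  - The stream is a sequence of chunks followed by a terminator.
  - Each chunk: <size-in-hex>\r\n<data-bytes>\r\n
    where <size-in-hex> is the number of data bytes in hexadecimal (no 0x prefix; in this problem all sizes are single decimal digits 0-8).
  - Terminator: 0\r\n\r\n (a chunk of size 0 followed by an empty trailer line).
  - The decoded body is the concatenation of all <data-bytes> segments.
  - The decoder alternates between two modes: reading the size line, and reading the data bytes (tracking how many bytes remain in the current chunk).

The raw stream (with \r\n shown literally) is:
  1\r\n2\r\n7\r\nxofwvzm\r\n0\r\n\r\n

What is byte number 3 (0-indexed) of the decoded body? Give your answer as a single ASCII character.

Chunk 1: stream[0..1]='1' size=0x1=1, data at stream[3..4]='2' -> body[0..1], body so far='2'
Chunk 2: stream[6..7]='7' size=0x7=7, data at stream[9..16]='xofwvzm' -> body[1..8], body so far='2xofwvzm'
Chunk 3: stream[18..19]='0' size=0 (terminator). Final body='2xofwvzm' (8 bytes)
Body byte 3 = 'f'

Answer: f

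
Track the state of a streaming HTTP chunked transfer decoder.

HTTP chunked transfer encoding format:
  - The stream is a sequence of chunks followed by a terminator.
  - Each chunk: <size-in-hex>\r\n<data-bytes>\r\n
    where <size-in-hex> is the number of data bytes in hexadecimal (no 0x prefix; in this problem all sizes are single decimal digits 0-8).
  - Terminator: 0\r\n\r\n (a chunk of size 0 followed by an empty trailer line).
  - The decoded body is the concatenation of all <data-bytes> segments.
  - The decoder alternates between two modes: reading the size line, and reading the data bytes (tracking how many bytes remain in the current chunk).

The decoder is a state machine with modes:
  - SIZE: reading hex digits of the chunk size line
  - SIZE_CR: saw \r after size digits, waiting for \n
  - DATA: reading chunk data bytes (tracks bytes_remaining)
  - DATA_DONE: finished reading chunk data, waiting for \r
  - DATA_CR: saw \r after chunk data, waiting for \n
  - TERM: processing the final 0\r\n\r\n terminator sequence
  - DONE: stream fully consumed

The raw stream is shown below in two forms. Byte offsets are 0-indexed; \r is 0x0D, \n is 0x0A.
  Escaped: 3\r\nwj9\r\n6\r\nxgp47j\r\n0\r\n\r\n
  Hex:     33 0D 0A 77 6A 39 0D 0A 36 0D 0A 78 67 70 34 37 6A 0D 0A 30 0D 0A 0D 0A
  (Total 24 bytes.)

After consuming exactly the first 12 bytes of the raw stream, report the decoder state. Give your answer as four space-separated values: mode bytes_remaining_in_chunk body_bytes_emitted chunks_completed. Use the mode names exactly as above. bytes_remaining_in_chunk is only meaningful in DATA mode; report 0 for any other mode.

Byte 0 = '3': mode=SIZE remaining=0 emitted=0 chunks_done=0
Byte 1 = 0x0D: mode=SIZE_CR remaining=0 emitted=0 chunks_done=0
Byte 2 = 0x0A: mode=DATA remaining=3 emitted=0 chunks_done=0
Byte 3 = 'w': mode=DATA remaining=2 emitted=1 chunks_done=0
Byte 4 = 'j': mode=DATA remaining=1 emitted=2 chunks_done=0
Byte 5 = '9': mode=DATA_DONE remaining=0 emitted=3 chunks_done=0
Byte 6 = 0x0D: mode=DATA_CR remaining=0 emitted=3 chunks_done=0
Byte 7 = 0x0A: mode=SIZE remaining=0 emitted=3 chunks_done=1
Byte 8 = '6': mode=SIZE remaining=0 emitted=3 chunks_done=1
Byte 9 = 0x0D: mode=SIZE_CR remaining=0 emitted=3 chunks_done=1
Byte 10 = 0x0A: mode=DATA remaining=6 emitted=3 chunks_done=1
Byte 11 = 'x': mode=DATA remaining=5 emitted=4 chunks_done=1

Answer: DATA 5 4 1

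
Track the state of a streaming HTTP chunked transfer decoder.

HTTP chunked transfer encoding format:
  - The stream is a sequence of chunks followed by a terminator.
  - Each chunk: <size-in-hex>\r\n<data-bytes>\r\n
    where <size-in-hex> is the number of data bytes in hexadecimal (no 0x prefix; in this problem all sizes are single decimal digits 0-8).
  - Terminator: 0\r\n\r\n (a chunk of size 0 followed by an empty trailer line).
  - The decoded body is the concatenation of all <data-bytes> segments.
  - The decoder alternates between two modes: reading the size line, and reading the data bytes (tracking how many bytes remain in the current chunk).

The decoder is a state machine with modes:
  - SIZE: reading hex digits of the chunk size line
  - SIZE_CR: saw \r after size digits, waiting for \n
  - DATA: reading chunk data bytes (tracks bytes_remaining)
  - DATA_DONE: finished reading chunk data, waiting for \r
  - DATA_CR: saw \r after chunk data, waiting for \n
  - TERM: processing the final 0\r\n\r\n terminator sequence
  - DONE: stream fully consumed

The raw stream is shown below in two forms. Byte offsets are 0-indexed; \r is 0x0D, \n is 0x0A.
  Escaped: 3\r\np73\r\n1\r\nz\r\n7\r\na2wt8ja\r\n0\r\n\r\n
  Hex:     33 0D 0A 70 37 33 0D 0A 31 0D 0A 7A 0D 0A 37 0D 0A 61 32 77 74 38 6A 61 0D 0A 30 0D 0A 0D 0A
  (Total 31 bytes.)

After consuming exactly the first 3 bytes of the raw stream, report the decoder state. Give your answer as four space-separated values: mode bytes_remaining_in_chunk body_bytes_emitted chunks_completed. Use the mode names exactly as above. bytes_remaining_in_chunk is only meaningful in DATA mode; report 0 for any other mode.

Answer: DATA 3 0 0

Derivation:
Byte 0 = '3': mode=SIZE remaining=0 emitted=0 chunks_done=0
Byte 1 = 0x0D: mode=SIZE_CR remaining=0 emitted=0 chunks_done=0
Byte 2 = 0x0A: mode=DATA remaining=3 emitted=0 chunks_done=0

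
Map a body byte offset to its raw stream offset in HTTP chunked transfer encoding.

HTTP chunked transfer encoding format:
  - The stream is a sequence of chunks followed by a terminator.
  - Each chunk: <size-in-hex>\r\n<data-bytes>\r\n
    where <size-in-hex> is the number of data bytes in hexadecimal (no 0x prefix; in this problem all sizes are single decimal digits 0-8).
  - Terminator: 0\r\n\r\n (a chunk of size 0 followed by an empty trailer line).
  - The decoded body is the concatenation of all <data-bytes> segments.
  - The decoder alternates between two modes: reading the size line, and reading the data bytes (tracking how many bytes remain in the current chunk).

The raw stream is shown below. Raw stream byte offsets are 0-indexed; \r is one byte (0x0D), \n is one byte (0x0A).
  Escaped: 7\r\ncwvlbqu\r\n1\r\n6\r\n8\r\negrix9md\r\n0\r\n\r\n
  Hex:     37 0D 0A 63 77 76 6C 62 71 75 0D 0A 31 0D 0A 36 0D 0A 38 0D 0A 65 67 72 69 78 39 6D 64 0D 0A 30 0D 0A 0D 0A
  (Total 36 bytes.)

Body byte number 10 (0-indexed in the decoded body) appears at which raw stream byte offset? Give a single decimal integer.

Chunk 1: stream[0..1]='7' size=0x7=7, data at stream[3..10]='cwvlbqu' -> body[0..7], body so far='cwvlbqu'
Chunk 2: stream[12..13]='1' size=0x1=1, data at stream[15..16]='6' -> body[7..8], body so far='cwvlbqu6'
Chunk 3: stream[18..19]='8' size=0x8=8, data at stream[21..29]='egrix9md' -> body[8..16], body so far='cwvlbqu6egrix9md'
Chunk 4: stream[31..32]='0' size=0 (terminator). Final body='cwvlbqu6egrix9md' (16 bytes)
Body byte 10 at stream offset 23

Answer: 23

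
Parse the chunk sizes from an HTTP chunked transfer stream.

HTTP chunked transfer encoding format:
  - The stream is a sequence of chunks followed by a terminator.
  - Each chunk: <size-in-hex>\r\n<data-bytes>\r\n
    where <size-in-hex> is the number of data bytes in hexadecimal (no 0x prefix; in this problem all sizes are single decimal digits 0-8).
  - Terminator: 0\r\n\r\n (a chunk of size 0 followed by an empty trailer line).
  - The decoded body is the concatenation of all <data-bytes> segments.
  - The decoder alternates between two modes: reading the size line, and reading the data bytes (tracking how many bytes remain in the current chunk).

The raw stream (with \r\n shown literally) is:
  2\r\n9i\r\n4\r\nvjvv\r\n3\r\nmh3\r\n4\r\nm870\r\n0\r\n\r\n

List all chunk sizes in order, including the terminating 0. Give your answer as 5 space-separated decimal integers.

Answer: 2 4 3 4 0

Derivation:
Chunk 1: stream[0..1]='2' size=0x2=2, data at stream[3..5]='9i' -> body[0..2], body so far='9i'
Chunk 2: stream[7..8]='4' size=0x4=4, data at stream[10..14]='vjvv' -> body[2..6], body so far='9ivjvv'
Chunk 3: stream[16..17]='3' size=0x3=3, data at stream[19..22]='mh3' -> body[6..9], body so far='9ivjvvmh3'
Chunk 4: stream[24..25]='4' size=0x4=4, data at stream[27..31]='m870' -> body[9..13], body so far='9ivjvvmh3m870'
Chunk 5: stream[33..34]='0' size=0 (terminator). Final body='9ivjvvmh3m870' (13 bytes)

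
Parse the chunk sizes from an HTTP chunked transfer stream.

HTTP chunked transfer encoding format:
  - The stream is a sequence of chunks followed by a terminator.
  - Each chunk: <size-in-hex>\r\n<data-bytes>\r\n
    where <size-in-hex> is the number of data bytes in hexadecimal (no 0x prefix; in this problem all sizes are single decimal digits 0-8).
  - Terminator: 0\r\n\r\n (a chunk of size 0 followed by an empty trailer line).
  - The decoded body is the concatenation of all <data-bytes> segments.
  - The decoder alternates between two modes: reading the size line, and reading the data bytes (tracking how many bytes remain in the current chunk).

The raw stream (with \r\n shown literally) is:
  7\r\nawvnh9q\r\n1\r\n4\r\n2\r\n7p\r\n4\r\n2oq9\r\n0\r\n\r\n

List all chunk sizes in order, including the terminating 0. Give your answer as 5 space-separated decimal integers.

Answer: 7 1 2 4 0

Derivation:
Chunk 1: stream[0..1]='7' size=0x7=7, data at stream[3..10]='awvnh9q' -> body[0..7], body so far='awvnh9q'
Chunk 2: stream[12..13]='1' size=0x1=1, data at stream[15..16]='4' -> body[7..8], body so far='awvnh9q4'
Chunk 3: stream[18..19]='2' size=0x2=2, data at stream[21..23]='7p' -> body[8..10], body so far='awvnh9q47p'
Chunk 4: stream[25..26]='4' size=0x4=4, data at stream[28..32]='2oq9' -> body[10..14], body so far='awvnh9q47p2oq9'
Chunk 5: stream[34..35]='0' size=0 (terminator). Final body='awvnh9q47p2oq9' (14 bytes)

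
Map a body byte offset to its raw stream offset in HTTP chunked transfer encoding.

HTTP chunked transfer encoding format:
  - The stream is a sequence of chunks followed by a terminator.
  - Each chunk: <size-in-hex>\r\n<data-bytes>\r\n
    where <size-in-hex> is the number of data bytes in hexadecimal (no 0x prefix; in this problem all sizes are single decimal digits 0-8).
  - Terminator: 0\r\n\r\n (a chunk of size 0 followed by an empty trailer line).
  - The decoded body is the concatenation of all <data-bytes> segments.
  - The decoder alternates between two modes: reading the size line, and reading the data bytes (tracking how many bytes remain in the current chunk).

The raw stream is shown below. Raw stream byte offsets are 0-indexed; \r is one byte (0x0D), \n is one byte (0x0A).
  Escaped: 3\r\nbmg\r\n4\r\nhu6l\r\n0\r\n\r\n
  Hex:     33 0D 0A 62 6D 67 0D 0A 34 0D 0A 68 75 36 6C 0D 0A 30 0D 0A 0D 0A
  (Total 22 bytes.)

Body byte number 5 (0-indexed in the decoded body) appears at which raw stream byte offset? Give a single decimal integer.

Chunk 1: stream[0..1]='3' size=0x3=3, data at stream[3..6]='bmg' -> body[0..3], body so far='bmg'
Chunk 2: stream[8..9]='4' size=0x4=4, data at stream[11..15]='hu6l' -> body[3..7], body so far='bmghu6l'
Chunk 3: stream[17..18]='0' size=0 (terminator). Final body='bmghu6l' (7 bytes)
Body byte 5 at stream offset 13

Answer: 13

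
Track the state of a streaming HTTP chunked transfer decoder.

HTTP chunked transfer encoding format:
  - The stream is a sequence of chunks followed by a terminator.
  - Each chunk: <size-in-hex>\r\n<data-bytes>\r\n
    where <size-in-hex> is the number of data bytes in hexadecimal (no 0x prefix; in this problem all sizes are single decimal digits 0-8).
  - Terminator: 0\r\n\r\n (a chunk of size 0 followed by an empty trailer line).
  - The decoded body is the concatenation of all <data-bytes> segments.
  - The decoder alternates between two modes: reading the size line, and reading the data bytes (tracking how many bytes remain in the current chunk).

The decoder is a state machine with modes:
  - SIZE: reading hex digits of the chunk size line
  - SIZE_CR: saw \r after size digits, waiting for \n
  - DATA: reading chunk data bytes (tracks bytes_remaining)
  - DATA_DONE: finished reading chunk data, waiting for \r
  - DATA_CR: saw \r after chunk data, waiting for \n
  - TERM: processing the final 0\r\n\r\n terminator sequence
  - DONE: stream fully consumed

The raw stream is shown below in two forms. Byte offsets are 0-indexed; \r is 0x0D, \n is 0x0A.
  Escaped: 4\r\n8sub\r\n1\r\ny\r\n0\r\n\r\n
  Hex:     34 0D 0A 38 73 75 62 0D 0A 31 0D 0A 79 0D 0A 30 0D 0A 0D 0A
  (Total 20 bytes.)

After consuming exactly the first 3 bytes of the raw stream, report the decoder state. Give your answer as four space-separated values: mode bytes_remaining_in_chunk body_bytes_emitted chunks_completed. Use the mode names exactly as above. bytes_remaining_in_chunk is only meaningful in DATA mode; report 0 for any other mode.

Answer: DATA 4 0 0

Derivation:
Byte 0 = '4': mode=SIZE remaining=0 emitted=0 chunks_done=0
Byte 1 = 0x0D: mode=SIZE_CR remaining=0 emitted=0 chunks_done=0
Byte 2 = 0x0A: mode=DATA remaining=4 emitted=0 chunks_done=0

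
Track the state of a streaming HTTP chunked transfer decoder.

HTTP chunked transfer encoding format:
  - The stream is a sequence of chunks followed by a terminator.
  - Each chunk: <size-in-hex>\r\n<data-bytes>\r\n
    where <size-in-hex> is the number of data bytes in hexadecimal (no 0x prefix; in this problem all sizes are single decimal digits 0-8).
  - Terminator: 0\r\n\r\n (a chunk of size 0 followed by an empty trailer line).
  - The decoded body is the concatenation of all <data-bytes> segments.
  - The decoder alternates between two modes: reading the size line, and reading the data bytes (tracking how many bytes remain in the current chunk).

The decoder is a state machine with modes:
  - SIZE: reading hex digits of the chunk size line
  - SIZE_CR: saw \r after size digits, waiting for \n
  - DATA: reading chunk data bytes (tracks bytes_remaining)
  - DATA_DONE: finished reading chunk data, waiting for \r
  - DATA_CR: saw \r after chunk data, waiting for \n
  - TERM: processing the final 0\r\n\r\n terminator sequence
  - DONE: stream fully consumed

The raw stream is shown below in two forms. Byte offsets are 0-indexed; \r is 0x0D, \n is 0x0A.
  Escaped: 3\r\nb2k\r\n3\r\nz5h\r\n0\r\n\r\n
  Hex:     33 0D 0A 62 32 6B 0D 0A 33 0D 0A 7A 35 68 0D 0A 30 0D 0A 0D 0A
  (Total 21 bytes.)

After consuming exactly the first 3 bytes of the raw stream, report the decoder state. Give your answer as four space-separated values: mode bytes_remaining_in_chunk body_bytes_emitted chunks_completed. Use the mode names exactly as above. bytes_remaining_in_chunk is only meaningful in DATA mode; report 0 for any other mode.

Answer: DATA 3 0 0

Derivation:
Byte 0 = '3': mode=SIZE remaining=0 emitted=0 chunks_done=0
Byte 1 = 0x0D: mode=SIZE_CR remaining=0 emitted=0 chunks_done=0
Byte 2 = 0x0A: mode=DATA remaining=3 emitted=0 chunks_done=0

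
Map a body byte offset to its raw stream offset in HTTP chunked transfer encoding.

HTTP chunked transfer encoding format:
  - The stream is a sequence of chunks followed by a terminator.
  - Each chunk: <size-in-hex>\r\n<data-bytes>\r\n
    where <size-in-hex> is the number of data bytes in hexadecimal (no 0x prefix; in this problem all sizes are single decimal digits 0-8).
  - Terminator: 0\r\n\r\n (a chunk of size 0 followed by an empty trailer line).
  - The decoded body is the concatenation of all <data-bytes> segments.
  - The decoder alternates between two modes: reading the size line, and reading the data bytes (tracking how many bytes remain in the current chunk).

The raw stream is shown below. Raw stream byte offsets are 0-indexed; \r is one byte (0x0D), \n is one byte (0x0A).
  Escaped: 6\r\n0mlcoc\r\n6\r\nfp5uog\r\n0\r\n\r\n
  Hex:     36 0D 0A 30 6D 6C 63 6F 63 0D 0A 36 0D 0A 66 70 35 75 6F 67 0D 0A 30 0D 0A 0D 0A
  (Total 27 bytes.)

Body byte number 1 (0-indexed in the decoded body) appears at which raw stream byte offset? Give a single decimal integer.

Chunk 1: stream[0..1]='6' size=0x6=6, data at stream[3..9]='0mlcoc' -> body[0..6], body so far='0mlcoc'
Chunk 2: stream[11..12]='6' size=0x6=6, data at stream[14..20]='fp5uog' -> body[6..12], body so far='0mlcocfp5uog'
Chunk 3: stream[22..23]='0' size=0 (terminator). Final body='0mlcocfp5uog' (12 bytes)
Body byte 1 at stream offset 4

Answer: 4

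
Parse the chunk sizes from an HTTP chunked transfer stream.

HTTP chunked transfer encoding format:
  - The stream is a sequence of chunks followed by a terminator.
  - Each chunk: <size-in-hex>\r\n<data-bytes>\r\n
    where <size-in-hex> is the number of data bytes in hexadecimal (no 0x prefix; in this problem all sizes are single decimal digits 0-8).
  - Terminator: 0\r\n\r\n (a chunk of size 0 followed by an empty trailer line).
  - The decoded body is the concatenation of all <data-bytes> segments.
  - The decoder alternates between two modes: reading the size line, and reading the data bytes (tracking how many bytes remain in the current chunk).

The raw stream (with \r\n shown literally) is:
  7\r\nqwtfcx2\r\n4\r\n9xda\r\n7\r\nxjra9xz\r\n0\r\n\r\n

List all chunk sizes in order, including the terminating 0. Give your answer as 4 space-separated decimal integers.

Answer: 7 4 7 0

Derivation:
Chunk 1: stream[0..1]='7' size=0x7=7, data at stream[3..10]='qwtfcx2' -> body[0..7], body so far='qwtfcx2'
Chunk 2: stream[12..13]='4' size=0x4=4, data at stream[15..19]='9xda' -> body[7..11], body so far='qwtfcx29xda'
Chunk 3: stream[21..22]='7' size=0x7=7, data at stream[24..31]='xjra9xz' -> body[11..18], body so far='qwtfcx29xdaxjra9xz'
Chunk 4: stream[33..34]='0' size=0 (terminator). Final body='qwtfcx29xdaxjra9xz' (18 bytes)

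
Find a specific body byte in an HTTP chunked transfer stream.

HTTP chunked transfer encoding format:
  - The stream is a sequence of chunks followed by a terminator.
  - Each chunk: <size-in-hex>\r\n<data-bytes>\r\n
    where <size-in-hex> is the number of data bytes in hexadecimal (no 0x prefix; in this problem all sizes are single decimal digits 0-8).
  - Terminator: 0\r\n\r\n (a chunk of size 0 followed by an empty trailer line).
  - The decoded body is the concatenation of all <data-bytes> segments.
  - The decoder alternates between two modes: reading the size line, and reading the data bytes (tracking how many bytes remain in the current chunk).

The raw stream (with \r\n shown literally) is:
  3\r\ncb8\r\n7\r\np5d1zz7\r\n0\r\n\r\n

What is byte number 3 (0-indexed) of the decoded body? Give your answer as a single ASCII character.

Chunk 1: stream[0..1]='3' size=0x3=3, data at stream[3..6]='cb8' -> body[0..3], body so far='cb8'
Chunk 2: stream[8..9]='7' size=0x7=7, data at stream[11..18]='p5d1zz7' -> body[3..10], body so far='cb8p5d1zz7'
Chunk 3: stream[20..21]='0' size=0 (terminator). Final body='cb8p5d1zz7' (10 bytes)
Body byte 3 = 'p'

Answer: p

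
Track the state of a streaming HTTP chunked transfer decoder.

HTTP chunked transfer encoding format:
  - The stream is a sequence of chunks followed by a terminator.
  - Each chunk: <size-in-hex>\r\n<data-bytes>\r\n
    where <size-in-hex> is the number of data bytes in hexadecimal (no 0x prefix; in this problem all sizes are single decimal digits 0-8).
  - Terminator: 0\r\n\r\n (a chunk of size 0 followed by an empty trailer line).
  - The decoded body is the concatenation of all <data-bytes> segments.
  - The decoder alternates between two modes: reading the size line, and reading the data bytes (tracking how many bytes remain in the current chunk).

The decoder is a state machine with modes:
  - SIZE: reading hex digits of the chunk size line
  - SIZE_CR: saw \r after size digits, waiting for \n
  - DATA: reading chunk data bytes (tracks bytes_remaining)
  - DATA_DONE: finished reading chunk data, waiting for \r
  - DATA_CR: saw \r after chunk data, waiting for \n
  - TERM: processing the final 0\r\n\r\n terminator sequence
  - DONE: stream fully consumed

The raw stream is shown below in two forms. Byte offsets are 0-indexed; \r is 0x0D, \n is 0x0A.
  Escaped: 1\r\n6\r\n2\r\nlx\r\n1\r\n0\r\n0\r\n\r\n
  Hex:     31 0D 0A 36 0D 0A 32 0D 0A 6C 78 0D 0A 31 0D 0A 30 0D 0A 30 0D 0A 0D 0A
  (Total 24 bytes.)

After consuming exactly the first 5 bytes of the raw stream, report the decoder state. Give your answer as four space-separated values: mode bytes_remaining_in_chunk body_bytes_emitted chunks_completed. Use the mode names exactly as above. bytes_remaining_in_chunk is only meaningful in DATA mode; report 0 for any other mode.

Answer: DATA_CR 0 1 0

Derivation:
Byte 0 = '1': mode=SIZE remaining=0 emitted=0 chunks_done=0
Byte 1 = 0x0D: mode=SIZE_CR remaining=0 emitted=0 chunks_done=0
Byte 2 = 0x0A: mode=DATA remaining=1 emitted=0 chunks_done=0
Byte 3 = '6': mode=DATA_DONE remaining=0 emitted=1 chunks_done=0
Byte 4 = 0x0D: mode=DATA_CR remaining=0 emitted=1 chunks_done=0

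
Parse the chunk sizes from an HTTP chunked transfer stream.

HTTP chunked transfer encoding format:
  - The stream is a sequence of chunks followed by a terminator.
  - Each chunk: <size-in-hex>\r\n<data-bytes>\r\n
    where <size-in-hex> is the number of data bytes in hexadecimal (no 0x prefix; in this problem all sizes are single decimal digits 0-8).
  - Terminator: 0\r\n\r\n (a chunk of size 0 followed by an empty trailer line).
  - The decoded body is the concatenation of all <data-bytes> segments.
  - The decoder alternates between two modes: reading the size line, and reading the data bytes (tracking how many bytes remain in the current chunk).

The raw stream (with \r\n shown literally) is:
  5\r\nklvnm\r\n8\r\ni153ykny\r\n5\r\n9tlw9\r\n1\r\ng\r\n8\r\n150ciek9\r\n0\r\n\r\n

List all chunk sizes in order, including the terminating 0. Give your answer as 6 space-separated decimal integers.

Answer: 5 8 5 1 8 0

Derivation:
Chunk 1: stream[0..1]='5' size=0x5=5, data at stream[3..8]='klvnm' -> body[0..5], body so far='klvnm'
Chunk 2: stream[10..11]='8' size=0x8=8, data at stream[13..21]='i153ykny' -> body[5..13], body so far='klvnmi153ykny'
Chunk 3: stream[23..24]='5' size=0x5=5, data at stream[26..31]='9tlw9' -> body[13..18], body so far='klvnmi153ykny9tlw9'
Chunk 4: stream[33..34]='1' size=0x1=1, data at stream[36..37]='g' -> body[18..19], body so far='klvnmi153ykny9tlw9g'
Chunk 5: stream[39..40]='8' size=0x8=8, data at stream[42..50]='150ciek9' -> body[19..27], body so far='klvnmi153ykny9tlw9g150ciek9'
Chunk 6: stream[52..53]='0' size=0 (terminator). Final body='klvnmi153ykny9tlw9g150ciek9' (27 bytes)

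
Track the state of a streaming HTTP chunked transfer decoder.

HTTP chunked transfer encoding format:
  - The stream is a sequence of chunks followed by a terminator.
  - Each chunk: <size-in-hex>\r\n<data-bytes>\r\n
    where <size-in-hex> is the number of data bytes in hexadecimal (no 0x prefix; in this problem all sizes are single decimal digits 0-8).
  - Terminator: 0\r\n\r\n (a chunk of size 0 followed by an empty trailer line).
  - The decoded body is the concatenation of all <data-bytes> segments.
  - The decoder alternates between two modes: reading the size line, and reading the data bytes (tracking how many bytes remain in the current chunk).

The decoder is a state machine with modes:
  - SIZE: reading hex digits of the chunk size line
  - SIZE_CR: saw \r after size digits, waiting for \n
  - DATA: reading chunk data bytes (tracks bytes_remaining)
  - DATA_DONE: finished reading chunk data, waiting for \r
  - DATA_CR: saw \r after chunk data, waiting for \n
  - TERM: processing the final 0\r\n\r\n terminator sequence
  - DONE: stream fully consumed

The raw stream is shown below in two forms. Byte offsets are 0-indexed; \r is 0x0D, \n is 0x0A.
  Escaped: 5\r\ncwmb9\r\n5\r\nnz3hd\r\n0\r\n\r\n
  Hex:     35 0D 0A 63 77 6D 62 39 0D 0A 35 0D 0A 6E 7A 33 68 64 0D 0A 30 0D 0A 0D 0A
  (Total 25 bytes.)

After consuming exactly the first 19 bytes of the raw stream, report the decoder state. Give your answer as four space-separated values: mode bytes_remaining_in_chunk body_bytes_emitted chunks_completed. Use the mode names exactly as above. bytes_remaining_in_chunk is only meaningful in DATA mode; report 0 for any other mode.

Byte 0 = '5': mode=SIZE remaining=0 emitted=0 chunks_done=0
Byte 1 = 0x0D: mode=SIZE_CR remaining=0 emitted=0 chunks_done=0
Byte 2 = 0x0A: mode=DATA remaining=5 emitted=0 chunks_done=0
Byte 3 = 'c': mode=DATA remaining=4 emitted=1 chunks_done=0
Byte 4 = 'w': mode=DATA remaining=3 emitted=2 chunks_done=0
Byte 5 = 'm': mode=DATA remaining=2 emitted=3 chunks_done=0
Byte 6 = 'b': mode=DATA remaining=1 emitted=4 chunks_done=0
Byte 7 = '9': mode=DATA_DONE remaining=0 emitted=5 chunks_done=0
Byte 8 = 0x0D: mode=DATA_CR remaining=0 emitted=5 chunks_done=0
Byte 9 = 0x0A: mode=SIZE remaining=0 emitted=5 chunks_done=1
Byte 10 = '5': mode=SIZE remaining=0 emitted=5 chunks_done=1
Byte 11 = 0x0D: mode=SIZE_CR remaining=0 emitted=5 chunks_done=1
Byte 12 = 0x0A: mode=DATA remaining=5 emitted=5 chunks_done=1
Byte 13 = 'n': mode=DATA remaining=4 emitted=6 chunks_done=1
Byte 14 = 'z': mode=DATA remaining=3 emitted=7 chunks_done=1
Byte 15 = '3': mode=DATA remaining=2 emitted=8 chunks_done=1
Byte 16 = 'h': mode=DATA remaining=1 emitted=9 chunks_done=1
Byte 17 = 'd': mode=DATA_DONE remaining=0 emitted=10 chunks_done=1
Byte 18 = 0x0D: mode=DATA_CR remaining=0 emitted=10 chunks_done=1

Answer: DATA_CR 0 10 1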